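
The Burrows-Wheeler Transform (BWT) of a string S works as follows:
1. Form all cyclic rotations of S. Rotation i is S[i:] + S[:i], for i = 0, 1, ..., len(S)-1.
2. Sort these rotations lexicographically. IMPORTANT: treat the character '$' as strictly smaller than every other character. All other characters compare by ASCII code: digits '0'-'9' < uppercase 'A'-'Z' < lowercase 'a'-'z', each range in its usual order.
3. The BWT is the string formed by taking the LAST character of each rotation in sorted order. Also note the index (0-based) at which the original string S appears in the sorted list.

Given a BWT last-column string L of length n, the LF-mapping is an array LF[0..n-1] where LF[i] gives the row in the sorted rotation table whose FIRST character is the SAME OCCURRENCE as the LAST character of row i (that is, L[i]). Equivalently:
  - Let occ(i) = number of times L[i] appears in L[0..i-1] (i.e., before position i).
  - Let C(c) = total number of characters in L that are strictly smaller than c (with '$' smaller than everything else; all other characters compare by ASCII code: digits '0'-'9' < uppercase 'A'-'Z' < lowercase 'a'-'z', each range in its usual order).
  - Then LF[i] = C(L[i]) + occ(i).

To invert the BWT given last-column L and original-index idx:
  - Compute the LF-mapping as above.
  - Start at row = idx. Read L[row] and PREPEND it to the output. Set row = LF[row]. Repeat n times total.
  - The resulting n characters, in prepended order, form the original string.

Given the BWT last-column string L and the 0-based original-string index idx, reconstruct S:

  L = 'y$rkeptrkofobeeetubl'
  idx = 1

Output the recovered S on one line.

Answer: bookkeeperbutterfly$

Derivation:
LF mapping: 19 0 14 8 3 13 16 15 9 11 7 12 1 4 5 6 17 18 2 10
Walk LF starting at row 1, prepending L[row]:
  step 1: row=1, L[1]='$', prepend. Next row=LF[1]=0
  step 2: row=0, L[0]='y', prepend. Next row=LF[0]=19
  step 3: row=19, L[19]='l', prepend. Next row=LF[19]=10
  step 4: row=10, L[10]='f', prepend. Next row=LF[10]=7
  step 5: row=7, L[7]='r', prepend. Next row=LF[7]=15
  step 6: row=15, L[15]='e', prepend. Next row=LF[15]=6
  step 7: row=6, L[6]='t', prepend. Next row=LF[6]=16
  step 8: row=16, L[16]='t', prepend. Next row=LF[16]=17
  step 9: row=17, L[17]='u', prepend. Next row=LF[17]=18
  step 10: row=18, L[18]='b', prepend. Next row=LF[18]=2
  step 11: row=2, L[2]='r', prepend. Next row=LF[2]=14
  step 12: row=14, L[14]='e', prepend. Next row=LF[14]=5
  step 13: row=5, L[5]='p', prepend. Next row=LF[5]=13
  step 14: row=13, L[13]='e', prepend. Next row=LF[13]=4
  step 15: row=4, L[4]='e', prepend. Next row=LF[4]=3
  step 16: row=3, L[3]='k', prepend. Next row=LF[3]=8
  step 17: row=8, L[8]='k', prepend. Next row=LF[8]=9
  step 18: row=9, L[9]='o', prepend. Next row=LF[9]=11
  step 19: row=11, L[11]='o', prepend. Next row=LF[11]=12
  step 20: row=12, L[12]='b', prepend. Next row=LF[12]=1
Reversed output: bookkeeperbutterfly$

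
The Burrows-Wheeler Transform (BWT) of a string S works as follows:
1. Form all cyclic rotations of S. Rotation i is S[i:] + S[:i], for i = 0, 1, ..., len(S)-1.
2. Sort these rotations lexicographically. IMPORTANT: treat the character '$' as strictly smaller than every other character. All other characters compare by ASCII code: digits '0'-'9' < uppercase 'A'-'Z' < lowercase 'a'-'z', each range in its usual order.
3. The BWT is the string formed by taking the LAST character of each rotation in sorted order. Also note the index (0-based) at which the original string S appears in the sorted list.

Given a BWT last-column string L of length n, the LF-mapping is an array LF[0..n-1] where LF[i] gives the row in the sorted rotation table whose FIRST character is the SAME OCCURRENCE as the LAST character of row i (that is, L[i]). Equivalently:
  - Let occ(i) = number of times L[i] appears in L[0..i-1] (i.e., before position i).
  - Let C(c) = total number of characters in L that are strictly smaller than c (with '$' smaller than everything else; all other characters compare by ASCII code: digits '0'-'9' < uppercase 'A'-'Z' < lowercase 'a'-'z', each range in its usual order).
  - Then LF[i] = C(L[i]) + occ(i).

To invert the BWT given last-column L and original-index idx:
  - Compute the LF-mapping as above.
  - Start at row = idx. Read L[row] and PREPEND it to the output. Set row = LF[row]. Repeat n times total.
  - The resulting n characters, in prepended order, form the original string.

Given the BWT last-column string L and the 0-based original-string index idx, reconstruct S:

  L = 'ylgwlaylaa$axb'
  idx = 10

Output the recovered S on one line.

LF mapping: 12 7 6 10 8 1 13 9 2 3 0 4 11 5
Walk LF starting at row 10, prepending L[row]:
  step 1: row=10, L[10]='$', prepend. Next row=LF[10]=0
  step 2: row=0, L[0]='y', prepend. Next row=LF[0]=12
  step 3: row=12, L[12]='x', prepend. Next row=LF[12]=11
  step 4: row=11, L[11]='a', prepend. Next row=LF[11]=4
  step 5: row=4, L[4]='l', prepend. Next row=LF[4]=8
  step 6: row=8, L[8]='a', prepend. Next row=LF[8]=2
  step 7: row=2, L[2]='g', prepend. Next row=LF[2]=6
  step 8: row=6, L[6]='y', prepend. Next row=LF[6]=13
  step 9: row=13, L[13]='b', prepend. Next row=LF[13]=5
  step 10: row=5, L[5]='a', prepend. Next row=LF[5]=1
  step 11: row=1, L[1]='l', prepend. Next row=LF[1]=7
  step 12: row=7, L[7]='l', prepend. Next row=LF[7]=9
  step 13: row=9, L[9]='a', prepend. Next row=LF[9]=3
  step 14: row=3, L[3]='w', prepend. Next row=LF[3]=10
Reversed output: wallabygalaxy$

Answer: wallabygalaxy$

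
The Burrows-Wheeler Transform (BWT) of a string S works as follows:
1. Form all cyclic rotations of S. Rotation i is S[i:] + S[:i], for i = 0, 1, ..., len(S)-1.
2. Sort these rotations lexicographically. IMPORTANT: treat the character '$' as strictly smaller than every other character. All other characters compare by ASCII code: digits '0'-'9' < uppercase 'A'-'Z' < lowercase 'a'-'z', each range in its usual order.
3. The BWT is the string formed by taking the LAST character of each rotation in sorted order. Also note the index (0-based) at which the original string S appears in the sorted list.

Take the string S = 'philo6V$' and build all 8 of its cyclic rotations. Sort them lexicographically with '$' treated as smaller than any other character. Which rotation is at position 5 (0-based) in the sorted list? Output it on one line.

All 8 rotations (rotation i = S[i:]+S[:i]):
  rot[0] = philo6V$
  rot[1] = hilo6V$p
  rot[2] = ilo6V$ph
  rot[3] = lo6V$phi
  rot[4] = o6V$phil
  rot[5] = 6V$philo
  rot[6] = V$philo6
  rot[7] = $philo6V
Sorted (with $ < everything):
  sorted[0] = $philo6V
  sorted[1] = 6V$philo
  sorted[2] = V$philo6
  sorted[3] = hilo6V$p
  sorted[4] = ilo6V$ph
  sorted[5] = lo6V$phi
  sorted[6] = o6V$phil
  sorted[7] = philo6V$
sorted[5] = lo6V$phi

Answer: lo6V$phi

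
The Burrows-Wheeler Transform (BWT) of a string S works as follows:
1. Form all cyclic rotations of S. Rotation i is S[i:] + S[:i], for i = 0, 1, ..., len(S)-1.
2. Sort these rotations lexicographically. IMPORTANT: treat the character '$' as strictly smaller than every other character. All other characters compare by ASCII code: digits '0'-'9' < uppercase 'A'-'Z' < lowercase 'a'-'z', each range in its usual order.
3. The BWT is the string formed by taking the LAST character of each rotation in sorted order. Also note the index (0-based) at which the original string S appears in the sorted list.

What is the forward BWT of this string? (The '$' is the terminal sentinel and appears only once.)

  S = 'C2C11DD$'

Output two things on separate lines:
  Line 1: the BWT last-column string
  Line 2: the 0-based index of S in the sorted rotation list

Answer: DC1C2$D1
5

Derivation:
All 8 rotations (rotation i = S[i:]+S[:i]):
  rot[0] = C2C11DD$
  rot[1] = 2C11DD$C
  rot[2] = C11DD$C2
  rot[3] = 11DD$C2C
  rot[4] = 1DD$C2C1
  rot[5] = DD$C2C11
  rot[6] = D$C2C11D
  rot[7] = $C2C11DD
Sorted (with $ < everything):
  sorted[0] = $C2C11DD  (last char: 'D')
  sorted[1] = 11DD$C2C  (last char: 'C')
  sorted[2] = 1DD$C2C1  (last char: '1')
  sorted[3] = 2C11DD$C  (last char: 'C')
  sorted[4] = C11DD$C2  (last char: '2')
  sorted[5] = C2C11DD$  (last char: '$')
  sorted[6] = D$C2C11D  (last char: 'D')
  sorted[7] = DD$C2C11  (last char: '1')
Last column: DC1C2$D1
Original string S is at sorted index 5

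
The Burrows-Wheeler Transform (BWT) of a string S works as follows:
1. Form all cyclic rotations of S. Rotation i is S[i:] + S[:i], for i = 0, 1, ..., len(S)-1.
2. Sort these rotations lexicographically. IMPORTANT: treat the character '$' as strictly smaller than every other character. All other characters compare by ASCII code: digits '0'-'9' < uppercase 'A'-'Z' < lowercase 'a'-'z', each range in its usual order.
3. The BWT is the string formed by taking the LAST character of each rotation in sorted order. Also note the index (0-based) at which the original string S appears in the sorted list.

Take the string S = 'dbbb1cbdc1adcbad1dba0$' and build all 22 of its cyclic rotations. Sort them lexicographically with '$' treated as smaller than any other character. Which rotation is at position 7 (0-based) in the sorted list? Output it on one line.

Answer: adcbad1dba0$dbbb1cbdc1

Derivation:
All 22 rotations (rotation i = S[i:]+S[:i]):
  rot[0] = dbbb1cbdc1adcbad1dba0$
  rot[1] = bbb1cbdc1adcbad1dba0$d
  rot[2] = bb1cbdc1adcbad1dba0$db
  rot[3] = b1cbdc1adcbad1dba0$dbb
  rot[4] = 1cbdc1adcbad1dba0$dbbb
  rot[5] = cbdc1adcbad1dba0$dbbb1
  rot[6] = bdc1adcbad1dba0$dbbb1c
  rot[7] = dc1adcbad1dba0$dbbb1cb
  rot[8] = c1adcbad1dba0$dbbb1cbd
  rot[9] = 1adcbad1dba0$dbbb1cbdc
  rot[10] = adcbad1dba0$dbbb1cbdc1
  rot[11] = dcbad1dba0$dbbb1cbdc1a
  rot[12] = cbad1dba0$dbbb1cbdc1ad
  rot[13] = bad1dba0$dbbb1cbdc1adc
  rot[14] = ad1dba0$dbbb1cbdc1adcb
  rot[15] = d1dba0$dbbb1cbdc1adcba
  rot[16] = 1dba0$dbbb1cbdc1adcbad
  rot[17] = dba0$dbbb1cbdc1adcbad1
  rot[18] = ba0$dbbb1cbdc1adcbad1d
  rot[19] = a0$dbbb1cbdc1adcbad1db
  rot[20] = 0$dbbb1cbdc1adcbad1dba
  rot[21] = $dbbb1cbdc1adcbad1dba0
Sorted (with $ < everything):
  sorted[0] = $dbbb1cbdc1adcbad1dba0
  sorted[1] = 0$dbbb1cbdc1adcbad1dba
  sorted[2] = 1adcbad1dba0$dbbb1cbdc
  sorted[3] = 1cbdc1adcbad1dba0$dbbb
  sorted[4] = 1dba0$dbbb1cbdc1adcbad
  sorted[5] = a0$dbbb1cbdc1adcbad1db
  sorted[6] = ad1dba0$dbbb1cbdc1adcb
  sorted[7] = adcbad1dba0$dbbb1cbdc1
  sorted[8] = b1cbdc1adcbad1dba0$dbb
  sorted[9] = ba0$dbbb1cbdc1adcbad1d
  sorted[10] = bad1dba0$dbbb1cbdc1adc
  sorted[11] = bb1cbdc1adcbad1dba0$db
  sorted[12] = bbb1cbdc1adcbad1dba0$d
  sorted[13] = bdc1adcbad1dba0$dbbb1c
  sorted[14] = c1adcbad1dba0$dbbb1cbd
  sorted[15] = cbad1dba0$dbbb1cbdc1ad
  sorted[16] = cbdc1adcbad1dba0$dbbb1
  sorted[17] = d1dba0$dbbb1cbdc1adcba
  sorted[18] = dba0$dbbb1cbdc1adcbad1
  sorted[19] = dbbb1cbdc1adcbad1dba0$
  sorted[20] = dc1adcbad1dba0$dbbb1cb
  sorted[21] = dcbad1dba0$dbbb1cbdc1a
sorted[7] = adcbad1dba0$dbbb1cbdc1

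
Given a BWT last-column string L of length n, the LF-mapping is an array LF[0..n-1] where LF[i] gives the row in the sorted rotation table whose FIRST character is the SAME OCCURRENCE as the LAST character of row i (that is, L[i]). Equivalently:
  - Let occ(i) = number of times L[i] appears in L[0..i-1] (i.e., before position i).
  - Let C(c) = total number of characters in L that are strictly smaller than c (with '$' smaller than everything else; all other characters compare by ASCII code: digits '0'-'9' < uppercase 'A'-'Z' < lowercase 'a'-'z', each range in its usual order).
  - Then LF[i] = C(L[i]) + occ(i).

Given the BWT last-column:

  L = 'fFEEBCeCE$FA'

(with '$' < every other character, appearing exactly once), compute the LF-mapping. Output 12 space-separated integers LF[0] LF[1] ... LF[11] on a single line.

Char counts: '$':1, 'A':1, 'B':1, 'C':2, 'E':3, 'F':2, 'e':1, 'f':1
C (first-col start): C('$')=0, C('A')=1, C('B')=2, C('C')=3, C('E')=5, C('F')=8, C('e')=10, C('f')=11
L[0]='f': occ=0, LF[0]=C('f')+0=11+0=11
L[1]='F': occ=0, LF[1]=C('F')+0=8+0=8
L[2]='E': occ=0, LF[2]=C('E')+0=5+0=5
L[3]='E': occ=1, LF[3]=C('E')+1=5+1=6
L[4]='B': occ=0, LF[4]=C('B')+0=2+0=2
L[5]='C': occ=0, LF[5]=C('C')+0=3+0=3
L[6]='e': occ=0, LF[6]=C('e')+0=10+0=10
L[7]='C': occ=1, LF[7]=C('C')+1=3+1=4
L[8]='E': occ=2, LF[8]=C('E')+2=5+2=7
L[9]='$': occ=0, LF[9]=C('$')+0=0+0=0
L[10]='F': occ=1, LF[10]=C('F')+1=8+1=9
L[11]='A': occ=0, LF[11]=C('A')+0=1+0=1

Answer: 11 8 5 6 2 3 10 4 7 0 9 1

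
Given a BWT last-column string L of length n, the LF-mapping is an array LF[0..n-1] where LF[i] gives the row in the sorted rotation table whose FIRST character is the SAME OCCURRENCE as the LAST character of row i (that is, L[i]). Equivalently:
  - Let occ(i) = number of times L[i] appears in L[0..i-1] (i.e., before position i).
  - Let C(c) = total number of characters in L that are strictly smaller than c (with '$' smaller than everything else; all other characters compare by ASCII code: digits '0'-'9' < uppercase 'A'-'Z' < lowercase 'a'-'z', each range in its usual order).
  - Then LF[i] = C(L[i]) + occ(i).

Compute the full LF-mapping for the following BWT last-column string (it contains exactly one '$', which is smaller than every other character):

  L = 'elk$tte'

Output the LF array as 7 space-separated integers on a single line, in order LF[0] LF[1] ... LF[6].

Answer: 1 4 3 0 5 6 2

Derivation:
Char counts: '$':1, 'e':2, 'k':1, 'l':1, 't':2
C (first-col start): C('$')=0, C('e')=1, C('k')=3, C('l')=4, C('t')=5
L[0]='e': occ=0, LF[0]=C('e')+0=1+0=1
L[1]='l': occ=0, LF[1]=C('l')+0=4+0=4
L[2]='k': occ=0, LF[2]=C('k')+0=3+0=3
L[3]='$': occ=0, LF[3]=C('$')+0=0+0=0
L[4]='t': occ=0, LF[4]=C('t')+0=5+0=5
L[5]='t': occ=1, LF[5]=C('t')+1=5+1=6
L[6]='e': occ=1, LF[6]=C('e')+1=1+1=2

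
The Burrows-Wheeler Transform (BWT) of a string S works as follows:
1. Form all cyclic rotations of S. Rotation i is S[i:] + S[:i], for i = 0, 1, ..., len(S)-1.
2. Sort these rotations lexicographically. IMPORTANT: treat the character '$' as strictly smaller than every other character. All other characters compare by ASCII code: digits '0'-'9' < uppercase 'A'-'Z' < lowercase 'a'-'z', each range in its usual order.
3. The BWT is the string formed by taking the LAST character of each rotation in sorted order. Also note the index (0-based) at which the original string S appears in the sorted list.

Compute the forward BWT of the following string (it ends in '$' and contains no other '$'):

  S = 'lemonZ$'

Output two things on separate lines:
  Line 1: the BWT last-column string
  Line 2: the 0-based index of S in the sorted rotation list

Answer: Znl$eom
3

Derivation:
All 7 rotations (rotation i = S[i:]+S[:i]):
  rot[0] = lemonZ$
  rot[1] = emonZ$l
  rot[2] = monZ$le
  rot[3] = onZ$lem
  rot[4] = nZ$lemo
  rot[5] = Z$lemon
  rot[6] = $lemonZ
Sorted (with $ < everything):
  sorted[0] = $lemonZ  (last char: 'Z')
  sorted[1] = Z$lemon  (last char: 'n')
  sorted[2] = emonZ$l  (last char: 'l')
  sorted[3] = lemonZ$  (last char: '$')
  sorted[4] = monZ$le  (last char: 'e')
  sorted[5] = nZ$lemo  (last char: 'o')
  sorted[6] = onZ$lem  (last char: 'm')
Last column: Znl$eom
Original string S is at sorted index 3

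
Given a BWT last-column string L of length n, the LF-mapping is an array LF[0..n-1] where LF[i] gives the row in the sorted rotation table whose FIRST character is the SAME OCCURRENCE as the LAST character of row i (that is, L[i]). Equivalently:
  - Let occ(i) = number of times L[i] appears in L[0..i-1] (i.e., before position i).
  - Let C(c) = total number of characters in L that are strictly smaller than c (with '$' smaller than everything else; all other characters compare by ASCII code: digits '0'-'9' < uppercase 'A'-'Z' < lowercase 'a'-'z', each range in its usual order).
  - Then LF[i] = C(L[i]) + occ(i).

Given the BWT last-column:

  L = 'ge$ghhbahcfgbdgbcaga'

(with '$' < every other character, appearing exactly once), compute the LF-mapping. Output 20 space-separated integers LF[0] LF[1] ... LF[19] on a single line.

Char counts: '$':1, 'a':3, 'b':3, 'c':2, 'd':1, 'e':1, 'f':1, 'g':5, 'h':3
C (first-col start): C('$')=0, C('a')=1, C('b')=4, C('c')=7, C('d')=9, C('e')=10, C('f')=11, C('g')=12, C('h')=17
L[0]='g': occ=0, LF[0]=C('g')+0=12+0=12
L[1]='e': occ=0, LF[1]=C('e')+0=10+0=10
L[2]='$': occ=0, LF[2]=C('$')+0=0+0=0
L[3]='g': occ=1, LF[3]=C('g')+1=12+1=13
L[4]='h': occ=0, LF[4]=C('h')+0=17+0=17
L[5]='h': occ=1, LF[5]=C('h')+1=17+1=18
L[6]='b': occ=0, LF[6]=C('b')+0=4+0=4
L[7]='a': occ=0, LF[7]=C('a')+0=1+0=1
L[8]='h': occ=2, LF[8]=C('h')+2=17+2=19
L[9]='c': occ=0, LF[9]=C('c')+0=7+0=7
L[10]='f': occ=0, LF[10]=C('f')+0=11+0=11
L[11]='g': occ=2, LF[11]=C('g')+2=12+2=14
L[12]='b': occ=1, LF[12]=C('b')+1=4+1=5
L[13]='d': occ=0, LF[13]=C('d')+0=9+0=9
L[14]='g': occ=3, LF[14]=C('g')+3=12+3=15
L[15]='b': occ=2, LF[15]=C('b')+2=4+2=6
L[16]='c': occ=1, LF[16]=C('c')+1=7+1=8
L[17]='a': occ=1, LF[17]=C('a')+1=1+1=2
L[18]='g': occ=4, LF[18]=C('g')+4=12+4=16
L[19]='a': occ=2, LF[19]=C('a')+2=1+2=3

Answer: 12 10 0 13 17 18 4 1 19 7 11 14 5 9 15 6 8 2 16 3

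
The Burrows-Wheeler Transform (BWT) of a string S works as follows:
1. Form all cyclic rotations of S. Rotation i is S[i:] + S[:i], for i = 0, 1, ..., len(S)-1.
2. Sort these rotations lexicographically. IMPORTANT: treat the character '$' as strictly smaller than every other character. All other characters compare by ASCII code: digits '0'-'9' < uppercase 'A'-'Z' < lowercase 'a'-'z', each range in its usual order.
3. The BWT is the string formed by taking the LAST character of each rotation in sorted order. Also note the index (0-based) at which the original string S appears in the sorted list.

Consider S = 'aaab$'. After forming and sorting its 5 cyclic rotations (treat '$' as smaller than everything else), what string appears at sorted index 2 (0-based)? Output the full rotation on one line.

Answer: aab$a

Derivation:
All 5 rotations (rotation i = S[i:]+S[:i]):
  rot[0] = aaab$
  rot[1] = aab$a
  rot[2] = ab$aa
  rot[3] = b$aaa
  rot[4] = $aaab
Sorted (with $ < everything):
  sorted[0] = $aaab
  sorted[1] = aaab$
  sorted[2] = aab$a
  sorted[3] = ab$aa
  sorted[4] = b$aaa
sorted[2] = aab$a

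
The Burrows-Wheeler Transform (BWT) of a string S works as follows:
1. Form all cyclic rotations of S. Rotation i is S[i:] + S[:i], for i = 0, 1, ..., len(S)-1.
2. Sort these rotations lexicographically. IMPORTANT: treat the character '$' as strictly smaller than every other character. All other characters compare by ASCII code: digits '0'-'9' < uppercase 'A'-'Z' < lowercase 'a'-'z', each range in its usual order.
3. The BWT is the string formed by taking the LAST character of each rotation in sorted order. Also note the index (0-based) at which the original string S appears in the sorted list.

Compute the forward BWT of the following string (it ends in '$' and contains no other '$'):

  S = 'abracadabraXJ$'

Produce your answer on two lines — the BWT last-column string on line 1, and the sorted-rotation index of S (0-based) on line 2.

All 14 rotations (rotation i = S[i:]+S[:i]):
  rot[0] = abracadabraXJ$
  rot[1] = bracadabraXJ$a
  rot[2] = racadabraXJ$ab
  rot[3] = acadabraXJ$abr
  rot[4] = cadabraXJ$abra
  rot[5] = adabraXJ$abrac
  rot[6] = dabraXJ$abraca
  rot[7] = abraXJ$abracad
  rot[8] = braXJ$abracada
  rot[9] = raXJ$abracadab
  rot[10] = aXJ$abracadabr
  rot[11] = XJ$abracadabra
  rot[12] = J$abracadabraX
  rot[13] = $abracadabraXJ
Sorted (with $ < everything):
  sorted[0] = $abracadabraXJ  (last char: 'J')
  sorted[1] = J$abracadabraX  (last char: 'X')
  sorted[2] = XJ$abracadabra  (last char: 'a')
  sorted[3] = aXJ$abracadabr  (last char: 'r')
  sorted[4] = abraXJ$abracad  (last char: 'd')
  sorted[5] = abracadabraXJ$  (last char: '$')
  sorted[6] = acadabraXJ$abr  (last char: 'r')
  sorted[7] = adabraXJ$abrac  (last char: 'c')
  sorted[8] = braXJ$abracada  (last char: 'a')
  sorted[9] = bracadabraXJ$a  (last char: 'a')
  sorted[10] = cadabraXJ$abra  (last char: 'a')
  sorted[11] = dabraXJ$abraca  (last char: 'a')
  sorted[12] = raXJ$abracadab  (last char: 'b')
  sorted[13] = racadabraXJ$ab  (last char: 'b')
Last column: JXard$rcaaaabb
Original string S is at sorted index 5

Answer: JXard$rcaaaabb
5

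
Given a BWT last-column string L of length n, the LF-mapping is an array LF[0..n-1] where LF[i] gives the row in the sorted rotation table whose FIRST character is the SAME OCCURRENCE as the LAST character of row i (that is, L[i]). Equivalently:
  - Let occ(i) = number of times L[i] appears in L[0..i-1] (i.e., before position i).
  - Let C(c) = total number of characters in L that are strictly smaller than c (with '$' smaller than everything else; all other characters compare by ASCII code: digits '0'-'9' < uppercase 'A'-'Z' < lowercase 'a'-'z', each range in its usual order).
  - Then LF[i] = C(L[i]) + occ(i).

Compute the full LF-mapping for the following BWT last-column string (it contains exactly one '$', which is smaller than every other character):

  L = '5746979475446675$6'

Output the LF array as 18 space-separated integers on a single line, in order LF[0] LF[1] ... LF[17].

Answer: 5 12 1 8 16 13 17 2 14 6 3 4 9 10 15 7 0 11

Derivation:
Char counts: '$':1, '4':4, '5':3, '6':4, '7':4, '9':2
C (first-col start): C('$')=0, C('4')=1, C('5')=5, C('6')=8, C('7')=12, C('9')=16
L[0]='5': occ=0, LF[0]=C('5')+0=5+0=5
L[1]='7': occ=0, LF[1]=C('7')+0=12+0=12
L[2]='4': occ=0, LF[2]=C('4')+0=1+0=1
L[3]='6': occ=0, LF[3]=C('6')+0=8+0=8
L[4]='9': occ=0, LF[4]=C('9')+0=16+0=16
L[5]='7': occ=1, LF[5]=C('7')+1=12+1=13
L[6]='9': occ=1, LF[6]=C('9')+1=16+1=17
L[7]='4': occ=1, LF[7]=C('4')+1=1+1=2
L[8]='7': occ=2, LF[8]=C('7')+2=12+2=14
L[9]='5': occ=1, LF[9]=C('5')+1=5+1=6
L[10]='4': occ=2, LF[10]=C('4')+2=1+2=3
L[11]='4': occ=3, LF[11]=C('4')+3=1+3=4
L[12]='6': occ=1, LF[12]=C('6')+1=8+1=9
L[13]='6': occ=2, LF[13]=C('6')+2=8+2=10
L[14]='7': occ=3, LF[14]=C('7')+3=12+3=15
L[15]='5': occ=2, LF[15]=C('5')+2=5+2=7
L[16]='$': occ=0, LF[16]=C('$')+0=0+0=0
L[17]='6': occ=3, LF[17]=C('6')+3=8+3=11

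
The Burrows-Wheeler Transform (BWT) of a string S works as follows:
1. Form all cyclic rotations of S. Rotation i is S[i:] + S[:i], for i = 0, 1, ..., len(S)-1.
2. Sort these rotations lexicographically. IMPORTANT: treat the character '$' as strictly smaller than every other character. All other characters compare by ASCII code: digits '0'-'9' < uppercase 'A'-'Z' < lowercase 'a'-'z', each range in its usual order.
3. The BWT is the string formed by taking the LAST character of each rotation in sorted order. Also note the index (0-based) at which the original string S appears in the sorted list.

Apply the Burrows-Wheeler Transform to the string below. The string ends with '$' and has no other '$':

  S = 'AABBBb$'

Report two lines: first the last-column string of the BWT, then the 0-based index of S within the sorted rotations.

Answer: b$AABBB
1

Derivation:
All 7 rotations (rotation i = S[i:]+S[:i]):
  rot[0] = AABBBb$
  rot[1] = ABBBb$A
  rot[2] = BBBb$AA
  rot[3] = BBb$AAB
  rot[4] = Bb$AABB
  rot[5] = b$AABBB
  rot[6] = $AABBBb
Sorted (with $ < everything):
  sorted[0] = $AABBBb  (last char: 'b')
  sorted[1] = AABBBb$  (last char: '$')
  sorted[2] = ABBBb$A  (last char: 'A')
  sorted[3] = BBBb$AA  (last char: 'A')
  sorted[4] = BBb$AAB  (last char: 'B')
  sorted[5] = Bb$AABB  (last char: 'B')
  sorted[6] = b$AABBB  (last char: 'B')
Last column: b$AABBB
Original string S is at sorted index 1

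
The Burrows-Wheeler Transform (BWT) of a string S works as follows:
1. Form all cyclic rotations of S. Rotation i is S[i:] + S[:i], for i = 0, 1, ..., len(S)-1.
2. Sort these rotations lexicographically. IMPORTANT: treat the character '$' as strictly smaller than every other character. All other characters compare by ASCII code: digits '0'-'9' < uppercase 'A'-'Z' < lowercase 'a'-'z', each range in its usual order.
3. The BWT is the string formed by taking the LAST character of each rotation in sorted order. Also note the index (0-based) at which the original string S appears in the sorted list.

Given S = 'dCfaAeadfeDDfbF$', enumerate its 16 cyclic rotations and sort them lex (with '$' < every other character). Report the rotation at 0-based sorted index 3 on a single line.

Answer: DDfbF$dCfaAeadfe

Derivation:
All 16 rotations (rotation i = S[i:]+S[:i]):
  rot[0] = dCfaAeadfeDDfbF$
  rot[1] = CfaAeadfeDDfbF$d
  rot[2] = faAeadfeDDfbF$dC
  rot[3] = aAeadfeDDfbF$dCf
  rot[4] = AeadfeDDfbF$dCfa
  rot[5] = eadfeDDfbF$dCfaA
  rot[6] = adfeDDfbF$dCfaAe
  rot[7] = dfeDDfbF$dCfaAea
  rot[8] = feDDfbF$dCfaAead
  rot[9] = eDDfbF$dCfaAeadf
  rot[10] = DDfbF$dCfaAeadfe
  rot[11] = DfbF$dCfaAeadfeD
  rot[12] = fbF$dCfaAeadfeDD
  rot[13] = bF$dCfaAeadfeDDf
  rot[14] = F$dCfaAeadfeDDfb
  rot[15] = $dCfaAeadfeDDfbF
Sorted (with $ < everything):
  sorted[0] = $dCfaAeadfeDDfbF
  sorted[1] = AeadfeDDfbF$dCfa
  sorted[2] = CfaAeadfeDDfbF$d
  sorted[3] = DDfbF$dCfaAeadfe
  sorted[4] = DfbF$dCfaAeadfeD
  sorted[5] = F$dCfaAeadfeDDfb
  sorted[6] = aAeadfeDDfbF$dCf
  sorted[7] = adfeDDfbF$dCfaAe
  sorted[8] = bF$dCfaAeadfeDDf
  sorted[9] = dCfaAeadfeDDfbF$
  sorted[10] = dfeDDfbF$dCfaAea
  sorted[11] = eDDfbF$dCfaAeadf
  sorted[12] = eadfeDDfbF$dCfaA
  sorted[13] = faAeadfeDDfbF$dC
  sorted[14] = fbF$dCfaAeadfeDD
  sorted[15] = feDDfbF$dCfaAead
sorted[3] = DDfbF$dCfaAeadfe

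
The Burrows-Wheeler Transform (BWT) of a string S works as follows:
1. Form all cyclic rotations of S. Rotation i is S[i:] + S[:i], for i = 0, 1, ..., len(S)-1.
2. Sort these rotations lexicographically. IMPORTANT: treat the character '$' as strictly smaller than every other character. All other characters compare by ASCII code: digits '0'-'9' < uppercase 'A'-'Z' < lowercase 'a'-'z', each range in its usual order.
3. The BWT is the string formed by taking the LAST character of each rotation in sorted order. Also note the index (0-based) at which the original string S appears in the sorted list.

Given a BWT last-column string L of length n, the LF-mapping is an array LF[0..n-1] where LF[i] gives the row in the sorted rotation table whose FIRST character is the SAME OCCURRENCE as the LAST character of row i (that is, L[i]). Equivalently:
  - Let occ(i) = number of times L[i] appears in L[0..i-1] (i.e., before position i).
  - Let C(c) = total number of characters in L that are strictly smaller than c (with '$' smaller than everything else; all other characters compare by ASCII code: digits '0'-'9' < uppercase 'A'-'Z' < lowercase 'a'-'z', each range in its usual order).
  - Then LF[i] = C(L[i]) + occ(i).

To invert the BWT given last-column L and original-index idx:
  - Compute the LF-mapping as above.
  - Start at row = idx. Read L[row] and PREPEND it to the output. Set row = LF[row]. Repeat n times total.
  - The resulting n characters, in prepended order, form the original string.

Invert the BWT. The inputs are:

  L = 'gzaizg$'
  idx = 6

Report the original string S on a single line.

LF mapping: 2 5 1 4 6 3 0
Walk LF starting at row 6, prepending L[row]:
  step 1: row=6, L[6]='$', prepend. Next row=LF[6]=0
  step 2: row=0, L[0]='g', prepend. Next row=LF[0]=2
  step 3: row=2, L[2]='a', prepend. Next row=LF[2]=1
  step 4: row=1, L[1]='z', prepend. Next row=LF[1]=5
  step 5: row=5, L[5]='g', prepend. Next row=LF[5]=3
  step 6: row=3, L[3]='i', prepend. Next row=LF[3]=4
  step 7: row=4, L[4]='z', prepend. Next row=LF[4]=6
Reversed output: zigzag$

Answer: zigzag$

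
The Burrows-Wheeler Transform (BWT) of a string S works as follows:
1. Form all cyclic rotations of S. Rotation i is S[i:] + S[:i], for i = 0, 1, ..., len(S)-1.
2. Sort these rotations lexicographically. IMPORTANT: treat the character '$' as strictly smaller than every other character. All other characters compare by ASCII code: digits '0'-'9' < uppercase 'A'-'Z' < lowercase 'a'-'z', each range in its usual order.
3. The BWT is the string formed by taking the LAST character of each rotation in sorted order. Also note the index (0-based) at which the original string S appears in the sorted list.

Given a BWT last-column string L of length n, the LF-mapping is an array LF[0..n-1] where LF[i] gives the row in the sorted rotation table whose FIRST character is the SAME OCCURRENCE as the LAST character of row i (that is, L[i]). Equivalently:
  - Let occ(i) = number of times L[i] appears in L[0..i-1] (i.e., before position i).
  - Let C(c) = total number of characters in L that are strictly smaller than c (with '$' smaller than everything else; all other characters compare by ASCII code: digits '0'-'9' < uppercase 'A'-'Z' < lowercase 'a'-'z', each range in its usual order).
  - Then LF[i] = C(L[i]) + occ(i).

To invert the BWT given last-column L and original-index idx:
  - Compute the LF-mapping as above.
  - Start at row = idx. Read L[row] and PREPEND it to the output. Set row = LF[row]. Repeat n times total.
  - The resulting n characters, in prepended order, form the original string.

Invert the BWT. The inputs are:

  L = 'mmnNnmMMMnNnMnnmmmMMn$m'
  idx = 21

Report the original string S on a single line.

LF mapping: 9 10 16 7 17 11 1 2 3 18 8 19 4 20 21 12 13 14 5 6 22 0 15
Walk LF starting at row 21, prepending L[row]:
  step 1: row=21, L[21]='$', prepend. Next row=LF[21]=0
  step 2: row=0, L[0]='m', prepend. Next row=LF[0]=9
  step 3: row=9, L[9]='n', prepend. Next row=LF[9]=18
  step 4: row=18, L[18]='M', prepend. Next row=LF[18]=5
  step 5: row=5, L[5]='m', prepend. Next row=LF[5]=11
  step 6: row=11, L[11]='n', prepend. Next row=LF[11]=19
  step 7: row=19, L[19]='M', prepend. Next row=LF[19]=6
  step 8: row=6, L[6]='M', prepend. Next row=LF[6]=1
  step 9: row=1, L[1]='m', prepend. Next row=LF[1]=10
  step 10: row=10, L[10]='N', prepend. Next row=LF[10]=8
  step 11: row=8, L[8]='M', prepend. Next row=LF[8]=3
  step 12: row=3, L[3]='N', prepend. Next row=LF[3]=7
  step 13: row=7, L[7]='M', prepend. Next row=LF[7]=2
  step 14: row=2, L[2]='n', prepend. Next row=LF[2]=16
  step 15: row=16, L[16]='m', prepend. Next row=LF[16]=13
  step 16: row=13, L[13]='n', prepend. Next row=LF[13]=20
  step 17: row=20, L[20]='n', prepend. Next row=LF[20]=22
  step 18: row=22, L[22]='m', prepend. Next row=LF[22]=15
  step 19: row=15, L[15]='m', prepend. Next row=LF[15]=12
  step 20: row=12, L[12]='M', prepend. Next row=LF[12]=4
  step 21: row=4, L[4]='n', prepend. Next row=LF[4]=17
  step 22: row=17, L[17]='m', prepend. Next row=LF[17]=14
  step 23: row=14, L[14]='n', prepend. Next row=LF[14]=21
Reversed output: nmnMmmnnmnMNMNmMMnmMnm$

Answer: nmnMmmnnmnMNMNmMMnmMnm$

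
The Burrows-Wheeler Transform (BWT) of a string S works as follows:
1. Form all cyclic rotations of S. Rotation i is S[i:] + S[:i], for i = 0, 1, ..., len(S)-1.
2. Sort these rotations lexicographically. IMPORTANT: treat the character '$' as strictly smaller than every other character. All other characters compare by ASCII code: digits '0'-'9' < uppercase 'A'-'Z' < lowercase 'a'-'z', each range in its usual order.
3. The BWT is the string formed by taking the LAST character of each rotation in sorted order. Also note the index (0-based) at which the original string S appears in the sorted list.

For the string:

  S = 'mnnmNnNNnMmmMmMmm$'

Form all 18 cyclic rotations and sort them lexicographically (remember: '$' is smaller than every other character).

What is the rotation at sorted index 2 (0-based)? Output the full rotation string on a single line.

All 18 rotations (rotation i = S[i:]+S[:i]):
  rot[0] = mnnmNnNNnMmmMmMmm$
  rot[1] = nnmNnNNnMmmMmMmm$m
  rot[2] = nmNnNNnMmmMmMmm$mn
  rot[3] = mNnNNnMmmMmMmm$mnn
  rot[4] = NnNNnMmmMmMmm$mnnm
  rot[5] = nNNnMmmMmMmm$mnnmN
  rot[6] = NNnMmmMmMmm$mnnmNn
  rot[7] = NnMmmMmMmm$mnnmNnN
  rot[8] = nMmmMmMmm$mnnmNnNN
  rot[9] = MmmMmMmm$mnnmNnNNn
  rot[10] = mmMmMmm$mnnmNnNNnM
  rot[11] = mMmMmm$mnnmNnNNnMm
  rot[12] = MmMmm$mnnmNnNNnMmm
  rot[13] = mMmm$mnnmNnNNnMmmM
  rot[14] = Mmm$mnnmNnNNnMmmMm
  rot[15] = mm$mnnmNnNNnMmmMmM
  rot[16] = m$mnnmNnNNnMmmMmMm
  rot[17] = $mnnmNnNNnMmmMmMmm
Sorted (with $ < everything):
  sorted[0] = $mnnmNnNNnMmmMmMmm
  sorted[1] = MmMmm$mnnmNnNNnMmm
  sorted[2] = Mmm$mnnmNnNNnMmmMm
  sorted[3] = MmmMmMmm$mnnmNnNNn
  sorted[4] = NNnMmmMmMmm$mnnmNn
  sorted[5] = NnMmmMmMmm$mnnmNnN
  sorted[6] = NnNNnMmmMmMmm$mnnm
  sorted[7] = m$mnnmNnNNnMmmMmMm
  sorted[8] = mMmMmm$mnnmNnNNnMm
  sorted[9] = mMmm$mnnmNnNNnMmmM
  sorted[10] = mNnNNnMmmMmMmm$mnn
  sorted[11] = mm$mnnmNnNNnMmmMmM
  sorted[12] = mmMmMmm$mnnmNnNNnM
  sorted[13] = mnnmNnNNnMmmMmMmm$
  sorted[14] = nMmmMmMmm$mnnmNnNN
  sorted[15] = nNNnMmmMmMmm$mnnmN
  sorted[16] = nmNnNNnMmmMmMmm$mn
  sorted[17] = nnmNnNNnMmmMmMmm$m
sorted[2] = Mmm$mnnmNnNNnMmmMm

Answer: Mmm$mnnmNnNNnMmmMm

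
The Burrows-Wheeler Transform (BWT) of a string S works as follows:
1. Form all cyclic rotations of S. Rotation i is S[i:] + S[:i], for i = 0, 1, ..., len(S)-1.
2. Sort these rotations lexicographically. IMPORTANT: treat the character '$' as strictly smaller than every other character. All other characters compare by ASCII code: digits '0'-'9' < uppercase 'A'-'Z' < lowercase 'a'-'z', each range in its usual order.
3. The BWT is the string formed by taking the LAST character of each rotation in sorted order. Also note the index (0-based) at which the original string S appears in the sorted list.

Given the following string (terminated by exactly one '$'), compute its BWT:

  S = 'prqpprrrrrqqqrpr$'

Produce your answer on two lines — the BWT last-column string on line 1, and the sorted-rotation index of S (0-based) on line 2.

All 17 rotations (rotation i = S[i:]+S[:i]):
  rot[0] = prqpprrrrrqqqrpr$
  rot[1] = rqpprrrrrqqqrpr$p
  rot[2] = qpprrrrrqqqrpr$pr
  rot[3] = pprrrrrqqqrpr$prq
  rot[4] = prrrrrqqqrpr$prqp
  rot[5] = rrrrrqqqrpr$prqpp
  rot[6] = rrrrqqqrpr$prqppr
  rot[7] = rrrqqqrpr$prqpprr
  rot[8] = rrqqqrpr$prqpprrr
  rot[9] = rqqqrpr$prqpprrrr
  rot[10] = qqqrpr$prqpprrrrr
  rot[11] = qqrpr$prqpprrrrrq
  rot[12] = qrpr$prqpprrrrrqq
  rot[13] = rpr$prqpprrrrrqqq
  rot[14] = pr$prqpprrrrrqqqr
  rot[15] = r$prqpprrrrrqqqrp
  rot[16] = $prqpprrrrrqqqrpr
Sorted (with $ < everything):
  sorted[0] = $prqpprrrrrqqqrpr  (last char: 'r')
  sorted[1] = pprrrrrqqqrpr$prq  (last char: 'q')
  sorted[2] = pr$prqpprrrrrqqqr  (last char: 'r')
  sorted[3] = prqpprrrrrqqqrpr$  (last char: '$')
  sorted[4] = prrrrrqqqrpr$prqp  (last char: 'p')
  sorted[5] = qpprrrrrqqqrpr$pr  (last char: 'r')
  sorted[6] = qqqrpr$prqpprrrrr  (last char: 'r')
  sorted[7] = qqrpr$prqpprrrrrq  (last char: 'q')
  sorted[8] = qrpr$prqpprrrrrqq  (last char: 'q')
  sorted[9] = r$prqpprrrrrqqqrp  (last char: 'p')
  sorted[10] = rpr$prqpprrrrrqqq  (last char: 'q')
  sorted[11] = rqpprrrrrqqqrpr$p  (last char: 'p')
  sorted[12] = rqqqrpr$prqpprrrr  (last char: 'r')
  sorted[13] = rrqqqrpr$prqpprrr  (last char: 'r')
  sorted[14] = rrrqqqrpr$prqpprr  (last char: 'r')
  sorted[15] = rrrrqqqrpr$prqppr  (last char: 'r')
  sorted[16] = rrrrrqqqrpr$prqpp  (last char: 'p')
Last column: rqr$prrqqpqprrrrp
Original string S is at sorted index 3

Answer: rqr$prrqqpqprrrrp
3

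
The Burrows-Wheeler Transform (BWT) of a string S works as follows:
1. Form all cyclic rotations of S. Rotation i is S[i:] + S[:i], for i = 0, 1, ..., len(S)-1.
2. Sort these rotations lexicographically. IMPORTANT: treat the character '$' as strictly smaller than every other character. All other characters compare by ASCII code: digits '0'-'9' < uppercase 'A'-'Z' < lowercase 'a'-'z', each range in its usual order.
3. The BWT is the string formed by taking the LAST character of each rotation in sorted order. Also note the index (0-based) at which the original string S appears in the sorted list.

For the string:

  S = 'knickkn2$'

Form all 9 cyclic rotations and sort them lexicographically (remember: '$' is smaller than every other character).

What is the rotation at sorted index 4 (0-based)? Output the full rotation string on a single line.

Answer: kkn2$knic

Derivation:
All 9 rotations (rotation i = S[i:]+S[:i]):
  rot[0] = knickkn2$
  rot[1] = nickkn2$k
  rot[2] = ickkn2$kn
  rot[3] = ckkn2$kni
  rot[4] = kkn2$knic
  rot[5] = kn2$knick
  rot[6] = n2$knickk
  rot[7] = 2$knickkn
  rot[8] = $knickkn2
Sorted (with $ < everything):
  sorted[0] = $knickkn2
  sorted[1] = 2$knickkn
  sorted[2] = ckkn2$kni
  sorted[3] = ickkn2$kn
  sorted[4] = kkn2$knic
  sorted[5] = kn2$knick
  sorted[6] = knickkn2$
  sorted[7] = n2$knickk
  sorted[8] = nickkn2$k
sorted[4] = kkn2$knic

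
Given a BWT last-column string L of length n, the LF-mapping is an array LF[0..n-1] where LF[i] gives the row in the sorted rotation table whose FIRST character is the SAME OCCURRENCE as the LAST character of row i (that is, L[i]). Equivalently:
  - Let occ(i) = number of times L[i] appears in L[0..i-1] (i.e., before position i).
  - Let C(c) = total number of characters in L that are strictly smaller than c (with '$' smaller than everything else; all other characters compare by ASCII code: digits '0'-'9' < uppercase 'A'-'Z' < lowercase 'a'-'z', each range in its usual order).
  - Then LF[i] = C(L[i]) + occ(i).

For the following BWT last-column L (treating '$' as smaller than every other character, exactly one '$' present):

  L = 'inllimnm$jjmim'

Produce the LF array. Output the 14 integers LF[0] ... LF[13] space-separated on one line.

Char counts: '$':1, 'i':3, 'j':2, 'l':2, 'm':4, 'n':2
C (first-col start): C('$')=0, C('i')=1, C('j')=4, C('l')=6, C('m')=8, C('n')=12
L[0]='i': occ=0, LF[0]=C('i')+0=1+0=1
L[1]='n': occ=0, LF[1]=C('n')+0=12+0=12
L[2]='l': occ=0, LF[2]=C('l')+0=6+0=6
L[3]='l': occ=1, LF[3]=C('l')+1=6+1=7
L[4]='i': occ=1, LF[4]=C('i')+1=1+1=2
L[5]='m': occ=0, LF[5]=C('m')+0=8+0=8
L[6]='n': occ=1, LF[6]=C('n')+1=12+1=13
L[7]='m': occ=1, LF[7]=C('m')+1=8+1=9
L[8]='$': occ=0, LF[8]=C('$')+0=0+0=0
L[9]='j': occ=0, LF[9]=C('j')+0=4+0=4
L[10]='j': occ=1, LF[10]=C('j')+1=4+1=5
L[11]='m': occ=2, LF[11]=C('m')+2=8+2=10
L[12]='i': occ=2, LF[12]=C('i')+2=1+2=3
L[13]='m': occ=3, LF[13]=C('m')+3=8+3=11

Answer: 1 12 6 7 2 8 13 9 0 4 5 10 3 11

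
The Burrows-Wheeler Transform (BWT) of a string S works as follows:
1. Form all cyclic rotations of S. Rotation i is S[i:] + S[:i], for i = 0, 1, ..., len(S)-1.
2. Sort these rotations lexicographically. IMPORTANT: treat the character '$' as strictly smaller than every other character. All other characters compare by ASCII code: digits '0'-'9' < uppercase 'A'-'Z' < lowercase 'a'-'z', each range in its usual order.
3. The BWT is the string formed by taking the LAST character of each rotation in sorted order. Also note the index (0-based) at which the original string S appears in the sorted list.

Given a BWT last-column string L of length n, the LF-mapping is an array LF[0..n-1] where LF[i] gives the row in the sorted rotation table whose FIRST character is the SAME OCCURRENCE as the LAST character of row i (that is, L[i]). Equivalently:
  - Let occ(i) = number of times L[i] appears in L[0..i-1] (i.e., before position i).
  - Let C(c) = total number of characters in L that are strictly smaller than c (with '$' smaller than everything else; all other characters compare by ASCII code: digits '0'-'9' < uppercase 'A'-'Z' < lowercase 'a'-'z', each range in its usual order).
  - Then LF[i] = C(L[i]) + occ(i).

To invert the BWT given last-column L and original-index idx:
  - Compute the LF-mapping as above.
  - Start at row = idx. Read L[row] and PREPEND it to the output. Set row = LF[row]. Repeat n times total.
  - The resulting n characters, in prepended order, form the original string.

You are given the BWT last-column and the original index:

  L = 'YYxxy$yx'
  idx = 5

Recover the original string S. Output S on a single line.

LF mapping: 1 2 3 4 6 0 7 5
Walk LF starting at row 5, prepending L[row]:
  step 1: row=5, L[5]='$', prepend. Next row=LF[5]=0
  step 2: row=0, L[0]='Y', prepend. Next row=LF[0]=1
  step 3: row=1, L[1]='Y', prepend. Next row=LF[1]=2
  step 4: row=2, L[2]='x', prepend. Next row=LF[2]=3
  step 5: row=3, L[3]='x', prepend. Next row=LF[3]=4
  step 6: row=4, L[4]='y', prepend. Next row=LF[4]=6
  step 7: row=6, L[6]='y', prepend. Next row=LF[6]=7
  step 8: row=7, L[7]='x', prepend. Next row=LF[7]=5
Reversed output: xyyxxYY$

Answer: xyyxxYY$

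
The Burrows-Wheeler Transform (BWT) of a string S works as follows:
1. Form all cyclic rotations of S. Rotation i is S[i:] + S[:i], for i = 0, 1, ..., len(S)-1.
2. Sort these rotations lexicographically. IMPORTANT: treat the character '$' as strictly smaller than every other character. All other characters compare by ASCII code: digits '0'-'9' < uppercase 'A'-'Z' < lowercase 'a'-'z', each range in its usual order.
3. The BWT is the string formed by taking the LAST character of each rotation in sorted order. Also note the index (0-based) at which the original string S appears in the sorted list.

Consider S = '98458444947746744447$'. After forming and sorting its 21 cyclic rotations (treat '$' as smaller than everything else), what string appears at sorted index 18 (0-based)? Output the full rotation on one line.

All 21 rotations (rotation i = S[i:]+S[:i]):
  rot[0] = 98458444947746744447$
  rot[1] = 8458444947746744447$9
  rot[2] = 458444947746744447$98
  rot[3] = 58444947746744447$984
  rot[4] = 8444947746744447$9845
  rot[5] = 444947746744447$98458
  rot[6] = 44947746744447$984584
  rot[7] = 4947746744447$9845844
  rot[8] = 947746744447$98458444
  rot[9] = 47746744447$984584449
  rot[10] = 7746744447$9845844494
  rot[11] = 746744447$98458444947
  rot[12] = 46744447$984584449477
  rot[13] = 6744447$9845844494774
  rot[14] = 744447$98458444947746
  rot[15] = 44447$984584449477467
  rot[16] = 4447$9845844494774674
  rot[17] = 447$98458444947746744
  rot[18] = 47$984584449477467444
  rot[19] = 7$9845844494774674444
  rot[20] = $98458444947746744447
Sorted (with $ < everything):
  sorted[0] = $98458444947746744447
  sorted[1] = 44447$984584449477467
  sorted[2] = 4447$9845844494774674
  sorted[3] = 444947746744447$98458
  sorted[4] = 447$98458444947746744
  sorted[5] = 44947746744447$984584
  sorted[6] = 458444947746744447$98
  sorted[7] = 46744447$984584449477
  sorted[8] = 47$984584449477467444
  sorted[9] = 47746744447$984584449
  sorted[10] = 4947746744447$9845844
  sorted[11] = 58444947746744447$984
  sorted[12] = 6744447$9845844494774
  sorted[13] = 7$9845844494774674444
  sorted[14] = 744447$98458444947746
  sorted[15] = 746744447$98458444947
  sorted[16] = 7746744447$9845844494
  sorted[17] = 8444947746744447$9845
  sorted[18] = 8458444947746744447$9
  sorted[19] = 947746744447$98458444
  sorted[20] = 98458444947746744447$
sorted[18] = 8458444947746744447$9

Answer: 8458444947746744447$9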